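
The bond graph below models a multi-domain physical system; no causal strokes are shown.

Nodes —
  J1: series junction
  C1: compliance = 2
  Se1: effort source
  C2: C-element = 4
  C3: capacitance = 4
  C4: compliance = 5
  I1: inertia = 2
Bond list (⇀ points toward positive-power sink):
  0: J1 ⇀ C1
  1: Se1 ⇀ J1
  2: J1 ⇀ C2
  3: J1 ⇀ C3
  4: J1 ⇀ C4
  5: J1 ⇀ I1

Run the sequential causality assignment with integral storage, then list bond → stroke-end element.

b0 stroke at J1
b1 stroke at J1
b2 stroke at J1
b3 stroke at J1
b4 stroke at J1
b5 stroke at I1

bond 1 stroke→J1  (Se1 fixes effort; stroke away)
bond 0 stroke→J1  (C1: C, integral causality)
bond 2 stroke→J1  (C2 outputs effort q/C2)
bond 3 stroke→J1  (C3: C, integral causality)
bond 4 stroke→J1  (C4 outputs effort q/C4)
bond 5 stroke→I1  (only one flow-in slot at J1)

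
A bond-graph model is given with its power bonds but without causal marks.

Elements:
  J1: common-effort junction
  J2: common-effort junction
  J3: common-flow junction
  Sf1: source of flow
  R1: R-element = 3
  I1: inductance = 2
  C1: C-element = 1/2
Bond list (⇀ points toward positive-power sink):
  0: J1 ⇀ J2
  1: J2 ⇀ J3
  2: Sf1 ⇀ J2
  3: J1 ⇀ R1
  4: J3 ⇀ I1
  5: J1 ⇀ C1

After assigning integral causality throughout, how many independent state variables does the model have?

b2 stroke→Sf1  (source Sf1 imposes f)
b4 stroke→I1  (I1: I, integral causality)
b1 stroke→J3  (common-f at J3 fixed by 4)
b0 stroke→J2  (only one effort-in slot at J2)
b5 stroke→J1  (C1 outputs effort q/C1)
b3 stroke→R1  (J1: bond 5 brought effort, rest push out)

2  (C1, I1 all integral)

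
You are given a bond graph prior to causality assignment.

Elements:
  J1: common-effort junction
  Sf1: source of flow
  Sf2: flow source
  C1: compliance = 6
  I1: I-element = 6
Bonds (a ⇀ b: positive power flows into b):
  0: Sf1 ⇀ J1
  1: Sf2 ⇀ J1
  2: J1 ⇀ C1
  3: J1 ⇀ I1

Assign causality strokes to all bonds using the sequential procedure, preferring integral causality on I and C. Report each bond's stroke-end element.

bond 0 |Sf1  (source Sf1 imposes f)
bond 1 |Sf2  (Sf2 (Sf) sets flow on bond)
bond 2 |J1  (C1 integral (e out))
bond 3 |I1  (J1: bond 2 brought effort, rest push out)

β0 stroke→Sf1
β1 stroke→Sf2
β2 stroke→J1
β3 stroke→I1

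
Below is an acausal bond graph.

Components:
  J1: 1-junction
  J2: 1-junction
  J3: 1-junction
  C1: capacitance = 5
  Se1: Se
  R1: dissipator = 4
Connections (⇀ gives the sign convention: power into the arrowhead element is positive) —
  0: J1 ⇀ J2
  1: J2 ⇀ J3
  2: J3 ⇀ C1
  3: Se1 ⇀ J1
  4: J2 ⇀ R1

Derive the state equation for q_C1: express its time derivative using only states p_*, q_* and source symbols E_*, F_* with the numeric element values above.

dq_C1/dt = E_Se1/4 - q_C1/20

#3 stroke→J1  (Se1 fixes effort; stroke away)
#0 stroke→J2  (J1 needs exactly one f-in)
#2 stroke→J3  (C1: C, integral causality)
#1 stroke→J2  (closing 1-jn rule on J3)
#4 stroke→R1  (closing 1-jn rule on J2)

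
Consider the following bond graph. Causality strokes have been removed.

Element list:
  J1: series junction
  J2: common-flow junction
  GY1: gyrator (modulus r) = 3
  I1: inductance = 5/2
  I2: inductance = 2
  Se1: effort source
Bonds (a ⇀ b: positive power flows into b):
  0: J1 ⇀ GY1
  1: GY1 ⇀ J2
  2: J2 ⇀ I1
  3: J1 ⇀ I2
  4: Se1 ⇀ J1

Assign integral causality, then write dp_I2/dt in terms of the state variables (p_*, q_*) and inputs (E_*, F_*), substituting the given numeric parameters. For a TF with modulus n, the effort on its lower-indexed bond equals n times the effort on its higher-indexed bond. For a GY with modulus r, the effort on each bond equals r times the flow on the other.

dp_I2/dt = E_Se1 - 6*p_I1/5

b4 stroke at J1  (source Se1 imposes e)
b2 stroke at I1  (prefer integral on I1)
b1 stroke at J2  (J2: bond 2 brought flow, rest push out)
b0 stroke at J1  (GY1 both-in/both-out from 1)
b3 stroke at I2  (J1 needs exactly one f-in)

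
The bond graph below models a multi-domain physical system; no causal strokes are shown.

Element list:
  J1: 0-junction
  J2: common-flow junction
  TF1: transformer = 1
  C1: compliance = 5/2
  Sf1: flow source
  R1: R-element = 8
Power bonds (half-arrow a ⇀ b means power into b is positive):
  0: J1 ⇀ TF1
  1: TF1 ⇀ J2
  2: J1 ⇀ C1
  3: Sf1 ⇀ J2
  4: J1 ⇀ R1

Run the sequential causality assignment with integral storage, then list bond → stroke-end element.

bond 0 stroke at TF1
bond 1 stroke at J2
bond 2 stroke at J1
bond 3 stroke at Sf1
bond 4 stroke at R1

#3 →Sf1  (source Sf1 imposes f)
#1 →J2  (J2 flow already set via bond 3)
#0 →TF1  (through TF1, causality passes straight; one stroke at TF1)
#2 →J1  (C1 outputs effort q/C1)
#4 →R1  (J1: bond 2 brought effort, rest push out)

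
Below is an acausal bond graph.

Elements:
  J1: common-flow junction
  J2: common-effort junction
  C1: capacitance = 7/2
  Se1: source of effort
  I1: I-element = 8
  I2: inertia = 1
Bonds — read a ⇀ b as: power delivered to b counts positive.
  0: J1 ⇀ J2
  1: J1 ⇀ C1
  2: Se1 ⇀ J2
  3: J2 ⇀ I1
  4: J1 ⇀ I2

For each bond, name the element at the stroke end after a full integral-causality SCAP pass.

b2 stroke at J2  (source Se1 imposes e)
b0 stroke at J1  (common-e at J2 fixed by 2)
b3 stroke at I1  (J2 effort already set via bond 2)
b1 stroke at J1  (C1 outputs effort q/C1)
b4 stroke at I2  (only one flow-in slot at J1)

#0 stroke at J1
#1 stroke at J1
#2 stroke at J2
#3 stroke at I1
#4 stroke at I2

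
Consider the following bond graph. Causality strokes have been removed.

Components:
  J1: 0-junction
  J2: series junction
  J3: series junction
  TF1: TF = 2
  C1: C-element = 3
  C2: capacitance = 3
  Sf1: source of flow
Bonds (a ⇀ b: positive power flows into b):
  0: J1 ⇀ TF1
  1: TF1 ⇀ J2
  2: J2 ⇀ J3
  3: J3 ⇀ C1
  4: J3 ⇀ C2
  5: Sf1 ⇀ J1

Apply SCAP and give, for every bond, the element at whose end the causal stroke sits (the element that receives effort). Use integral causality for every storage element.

bond 5 stroke→Sf1  (Sf1: flow source, stroke at near end)
bond 0 stroke→J1  (only one effort-in slot at J1)
bond 1 stroke→TF1  (TF1: transformer flips bond 0)
bond 2 stroke→J2  (common-f at J2 fixed by 1)
bond 3 stroke→J3  (J3 flow already set via bond 2)
bond 4 stroke→J3  (J3: bond 2 brought flow, rest push out)

β0 |J1
β1 |TF1
β2 |J2
β3 |J3
β4 |J3
β5 |Sf1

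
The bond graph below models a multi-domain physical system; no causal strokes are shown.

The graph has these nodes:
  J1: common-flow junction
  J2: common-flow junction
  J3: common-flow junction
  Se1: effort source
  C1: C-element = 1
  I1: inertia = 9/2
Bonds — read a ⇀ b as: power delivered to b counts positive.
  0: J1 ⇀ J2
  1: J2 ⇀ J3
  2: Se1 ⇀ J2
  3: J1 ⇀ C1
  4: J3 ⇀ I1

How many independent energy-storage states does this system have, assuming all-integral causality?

β2 stroke→J2  (Se1 fixes effort; stroke away)
β3 stroke→J1  (C1 outputs effort q/C1)
β0 stroke→J2  (J1: last free bond brings flow in)
β1 stroke→J3  (J2: last free bond brings flow in)
β4 stroke→I1  (J3: last free bond brings flow in)

2  (C1, I1 all integral)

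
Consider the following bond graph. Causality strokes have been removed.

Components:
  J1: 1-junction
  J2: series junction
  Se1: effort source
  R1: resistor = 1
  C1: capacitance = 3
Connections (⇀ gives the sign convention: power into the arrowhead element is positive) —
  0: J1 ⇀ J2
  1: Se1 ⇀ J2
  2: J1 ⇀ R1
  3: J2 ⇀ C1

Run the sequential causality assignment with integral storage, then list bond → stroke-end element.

bond 1 stroke→J2  (Se1: effort source, stroke at far end)
bond 3 stroke→J2  (C1: C, integral causality)
bond 0 stroke→J1  (closing 1-jn rule on J2)
bond 2 stroke→R1  (closing 1-jn rule on J1)

β0 stroke→J1
β1 stroke→J2
β2 stroke→R1
β3 stroke→J2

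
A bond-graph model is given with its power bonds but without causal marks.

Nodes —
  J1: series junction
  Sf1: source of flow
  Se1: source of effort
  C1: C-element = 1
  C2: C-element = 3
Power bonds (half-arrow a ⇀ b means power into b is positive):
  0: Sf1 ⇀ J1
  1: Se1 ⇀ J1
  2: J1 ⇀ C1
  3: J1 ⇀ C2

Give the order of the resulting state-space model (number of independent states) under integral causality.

β0 |Sf1  (Sf1 fixes flow; stroke at Sf1)
β1 |J1  (source Se1 imposes e)
β2 |J1  (common-f at J1 fixed by 0)
β3 |J1  (J1: bond 0 brought flow, rest push out)

2  (C1, C2 all integral)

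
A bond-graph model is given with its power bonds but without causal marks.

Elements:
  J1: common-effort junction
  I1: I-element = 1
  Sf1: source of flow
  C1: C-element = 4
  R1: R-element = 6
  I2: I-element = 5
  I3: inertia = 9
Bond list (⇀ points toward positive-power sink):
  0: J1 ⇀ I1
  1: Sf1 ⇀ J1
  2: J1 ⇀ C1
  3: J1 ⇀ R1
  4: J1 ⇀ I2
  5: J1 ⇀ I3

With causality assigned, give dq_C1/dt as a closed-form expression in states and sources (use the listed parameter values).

dq_C1/dt = F_Sf1 - p_I1 - p_I2/5 - p_I3/9 - q_C1/24

b1 |Sf1  (Sf1 fixes flow; stroke at Sf1)
b0 |I1  (prefer integral on I1)
b2 |J1  (C1 outputs effort q/C1)
b3 |R1  (common-e at J1 fixed by 2)
b4 |I2  (common-e at J1 fixed by 2)
b5 |I3  (common-e at J1 fixed by 2)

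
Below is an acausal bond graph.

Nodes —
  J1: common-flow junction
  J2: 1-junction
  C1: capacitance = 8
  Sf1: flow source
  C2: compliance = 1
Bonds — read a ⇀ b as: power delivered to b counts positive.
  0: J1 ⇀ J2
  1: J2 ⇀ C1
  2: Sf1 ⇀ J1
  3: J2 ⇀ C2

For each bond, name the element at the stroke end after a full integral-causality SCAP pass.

#2 stroke→Sf1  (source Sf1 imposes f)
#0 stroke→J1  (common-f at J1 fixed by 2)
#1 stroke→J2  (J2: bond 0 brought flow, rest push out)
#3 stroke→J2  (J2: bond 0 brought flow, rest push out)

β0 stroke→J1
β1 stroke→J2
β2 stroke→Sf1
β3 stroke→J2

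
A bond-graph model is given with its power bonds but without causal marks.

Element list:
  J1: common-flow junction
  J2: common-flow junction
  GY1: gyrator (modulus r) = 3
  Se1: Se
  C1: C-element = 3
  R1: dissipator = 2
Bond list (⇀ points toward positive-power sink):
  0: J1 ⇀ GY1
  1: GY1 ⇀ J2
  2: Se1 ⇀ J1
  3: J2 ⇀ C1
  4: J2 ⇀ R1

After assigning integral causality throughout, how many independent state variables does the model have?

1  (C1 all integral)

#2 |J1  (Se1 fixes effort; stroke away)
#0 |GY1  (only one flow-in slot at J1)
#1 |GY1  (GY1 both-in/both-out from 0)
#3 |J2  (1-jn J2 has f-setter on 1)
#4 |J2  (1-jn J2 has f-setter on 1)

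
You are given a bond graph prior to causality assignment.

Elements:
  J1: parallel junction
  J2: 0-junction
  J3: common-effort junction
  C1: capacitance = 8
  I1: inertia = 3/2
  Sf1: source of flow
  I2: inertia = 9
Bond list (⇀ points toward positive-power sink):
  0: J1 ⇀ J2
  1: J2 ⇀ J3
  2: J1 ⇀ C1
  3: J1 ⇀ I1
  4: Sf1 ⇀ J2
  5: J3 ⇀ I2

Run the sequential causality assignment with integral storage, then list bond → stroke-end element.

β0 stroke at J2
β1 stroke at J3
β2 stroke at J1
β3 stroke at I1
β4 stroke at Sf1
β5 stroke at I2

β4 stroke→Sf1  (Sf1: flow source, stroke at near end)
β2 stroke→J1  (C1 integral (e out))
β0 stroke→J2  (J1: bond 2 brought effort, rest push out)
β3 stroke→I1  (0-jn J1 has e-setter on 2)
β1 stroke→J3  (J2 effort already set via bond 0)
β5 stroke→I2  (common-e at J3 fixed by 1)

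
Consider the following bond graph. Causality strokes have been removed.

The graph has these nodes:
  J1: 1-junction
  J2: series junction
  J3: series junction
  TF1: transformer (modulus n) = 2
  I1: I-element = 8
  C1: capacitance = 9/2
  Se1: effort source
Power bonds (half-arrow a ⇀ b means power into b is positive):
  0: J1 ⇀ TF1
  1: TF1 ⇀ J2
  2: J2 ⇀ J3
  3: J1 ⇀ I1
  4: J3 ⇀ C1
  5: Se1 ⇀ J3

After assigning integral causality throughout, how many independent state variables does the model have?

2  (C1, I1 all integral)

β5 →J3  (source Se1 imposes e)
β3 →I1  (I1: I, integral causality)
β0 →J1  (1-jn J1 has f-setter on 3)
β1 →TF1  (TF1 one-in-one-out from 0)
β2 →J2  (J2: bond 1 brought flow, rest push out)
β4 →J3  (J3: bond 2 brought flow, rest push out)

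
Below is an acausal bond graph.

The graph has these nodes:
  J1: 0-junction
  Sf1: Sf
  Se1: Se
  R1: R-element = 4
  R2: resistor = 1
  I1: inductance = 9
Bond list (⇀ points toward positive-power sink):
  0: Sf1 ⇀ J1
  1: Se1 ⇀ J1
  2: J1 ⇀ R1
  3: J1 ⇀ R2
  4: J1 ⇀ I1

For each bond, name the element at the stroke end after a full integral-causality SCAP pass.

β0 →Sf1  (Sf1 (Sf) sets flow on bond)
β1 →J1  (Se1 (Se) sets effort on bond)
β2 →R1  (J1: bond 1 brought effort, rest push out)
β3 →R2  (J1 effort already set via bond 1)
β4 →I1  (0-jn J1 has e-setter on 1)

bond 0 stroke at Sf1
bond 1 stroke at J1
bond 2 stroke at R1
bond 3 stroke at R2
bond 4 stroke at I1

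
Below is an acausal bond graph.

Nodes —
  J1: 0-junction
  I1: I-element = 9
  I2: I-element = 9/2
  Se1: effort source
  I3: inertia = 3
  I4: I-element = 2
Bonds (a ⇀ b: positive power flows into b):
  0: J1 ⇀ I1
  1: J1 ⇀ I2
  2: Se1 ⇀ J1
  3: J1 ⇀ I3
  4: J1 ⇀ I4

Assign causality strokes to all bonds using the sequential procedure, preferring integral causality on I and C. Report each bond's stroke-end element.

#0 →I1
#1 →I2
#2 →J1
#3 →I3
#4 →I4

b2 |J1  (source Se1 imposes e)
b0 |I1  (J1 effort already set via bond 2)
b1 |I2  (0-jn J1 has e-setter on 2)
b3 |I3  (J1: bond 2 brought effort, rest push out)
b4 |I4  (0-jn J1 has e-setter on 2)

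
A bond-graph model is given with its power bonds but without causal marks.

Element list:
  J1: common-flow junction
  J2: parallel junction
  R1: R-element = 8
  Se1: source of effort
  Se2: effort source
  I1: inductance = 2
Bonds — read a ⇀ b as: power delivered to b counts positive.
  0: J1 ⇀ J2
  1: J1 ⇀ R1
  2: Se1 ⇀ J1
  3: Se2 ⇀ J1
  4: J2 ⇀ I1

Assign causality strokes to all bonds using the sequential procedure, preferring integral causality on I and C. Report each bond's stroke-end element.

β2 →J1  (Se1 (Se) sets effort on bond)
β3 →J1  (Se2 (Se) sets effort on bond)
β4 →I1  (I1 outputs flow p/I1)
β0 →J2  (only one effort-in slot at J2)
β1 →J1  (1-jn J1 has f-setter on 0)

b0 stroke→J2
b1 stroke→J1
b2 stroke→J1
b3 stroke→J1
b4 stroke→I1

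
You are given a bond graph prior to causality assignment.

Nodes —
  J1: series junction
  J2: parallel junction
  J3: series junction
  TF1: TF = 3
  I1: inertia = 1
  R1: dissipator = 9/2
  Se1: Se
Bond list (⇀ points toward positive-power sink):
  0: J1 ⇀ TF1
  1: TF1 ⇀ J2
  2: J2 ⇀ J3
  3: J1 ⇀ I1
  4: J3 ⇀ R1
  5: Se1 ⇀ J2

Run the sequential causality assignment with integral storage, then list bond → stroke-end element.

bond 5 →J2  (Se1 fixes effort; stroke away)
bond 1 →TF1  (0-jn J2 has e-setter on 5)
bond 2 →J3  (J2 effort already set via bond 5)
bond 4 →R1  (J3: last free bond brings flow in)
bond 0 →J1  (through TF1, causality passes straight; one stroke at TF1)
bond 3 →I1  (closing 1-jn rule on J1)

β0 stroke at J1
β1 stroke at TF1
β2 stroke at J3
β3 stroke at I1
β4 stroke at R1
β5 stroke at J2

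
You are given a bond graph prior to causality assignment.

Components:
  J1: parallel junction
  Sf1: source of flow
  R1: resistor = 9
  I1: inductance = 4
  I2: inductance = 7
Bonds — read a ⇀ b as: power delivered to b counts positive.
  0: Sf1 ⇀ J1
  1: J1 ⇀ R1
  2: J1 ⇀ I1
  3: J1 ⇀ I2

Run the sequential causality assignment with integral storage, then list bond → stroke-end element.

b0 |Sf1  (source Sf1 imposes f)
b2 |I1  (I1: I, integral causality)
b3 |I2  (I2: I, integral causality)
b1 |J1  (closing 0-jn rule on J1)

β0 →Sf1
β1 →J1
β2 →I1
β3 →I2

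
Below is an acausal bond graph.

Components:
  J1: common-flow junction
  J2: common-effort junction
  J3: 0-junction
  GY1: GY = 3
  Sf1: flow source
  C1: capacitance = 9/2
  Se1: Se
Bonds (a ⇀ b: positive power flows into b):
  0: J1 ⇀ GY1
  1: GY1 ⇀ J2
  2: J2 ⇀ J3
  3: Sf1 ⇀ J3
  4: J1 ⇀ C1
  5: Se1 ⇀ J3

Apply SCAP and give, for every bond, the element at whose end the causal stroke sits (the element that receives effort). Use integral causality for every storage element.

bond 3 |Sf1  (source Sf1 imposes f)
bond 5 |J3  (Se1 fixes effort; stroke away)
bond 2 |J2  (J3 effort already set via bond 5)
bond 1 |GY1  (0-jn J2 has e-setter on 2)
bond 0 |GY1  (GY1: gyrator matches bond 1)
bond 4 |J1  (J1 flow already set via bond 0)

bond 0 stroke at GY1
bond 1 stroke at GY1
bond 2 stroke at J2
bond 3 stroke at Sf1
bond 4 stroke at J1
bond 5 stroke at J3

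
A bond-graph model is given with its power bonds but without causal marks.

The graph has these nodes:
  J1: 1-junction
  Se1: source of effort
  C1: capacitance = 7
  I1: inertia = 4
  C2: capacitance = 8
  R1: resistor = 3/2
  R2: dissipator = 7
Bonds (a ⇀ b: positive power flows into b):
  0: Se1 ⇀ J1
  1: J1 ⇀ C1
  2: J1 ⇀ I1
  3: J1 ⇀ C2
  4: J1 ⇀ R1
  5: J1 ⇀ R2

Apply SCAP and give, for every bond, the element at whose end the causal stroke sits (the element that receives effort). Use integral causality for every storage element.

#0 →J1
#1 →J1
#2 →I1
#3 →J1
#4 →J1
#5 →J1

#0 stroke at J1  (Se1: effort source, stroke at far end)
#1 stroke at J1  (C1 integral (e out))
#2 stroke at I1  (I1 outputs flow p/I1)
#3 stroke at J1  (J1: bond 2 brought flow, rest push out)
#4 stroke at J1  (J1: bond 2 brought flow, rest push out)
#5 stroke at J1  (common-f at J1 fixed by 2)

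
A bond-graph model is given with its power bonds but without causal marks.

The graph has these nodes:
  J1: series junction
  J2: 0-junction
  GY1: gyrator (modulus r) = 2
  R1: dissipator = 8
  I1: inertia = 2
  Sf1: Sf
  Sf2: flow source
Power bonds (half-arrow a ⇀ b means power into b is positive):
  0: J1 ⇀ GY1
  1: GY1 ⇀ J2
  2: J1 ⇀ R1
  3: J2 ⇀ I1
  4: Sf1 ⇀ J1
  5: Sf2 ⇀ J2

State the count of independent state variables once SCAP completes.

β4 stroke→Sf1  (source Sf1 imposes f)
β5 stroke→Sf2  (Sf2 (Sf) sets flow on bond)
β0 stroke→J1  (J1: bond 4 brought flow, rest push out)
β2 stroke→J1  (J1 flow already set via bond 4)
β1 stroke→J2  (GY GY1: same side as bond 0)
β3 stroke→I1  (J2 effort already set via bond 1)

1  (I1 all integral)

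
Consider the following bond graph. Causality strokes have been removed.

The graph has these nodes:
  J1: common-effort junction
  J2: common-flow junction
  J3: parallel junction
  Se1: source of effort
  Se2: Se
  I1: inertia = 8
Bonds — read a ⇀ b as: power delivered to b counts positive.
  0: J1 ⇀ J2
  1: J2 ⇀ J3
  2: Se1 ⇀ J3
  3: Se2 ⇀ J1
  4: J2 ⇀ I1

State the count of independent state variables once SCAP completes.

1  (I1 all integral)

#2 stroke at J3  (Se1: effort source, stroke at far end)
#3 stroke at J1  (Se2 (Se) sets effort on bond)
#0 stroke at J2  (J1: bond 3 brought effort, rest push out)
#1 stroke at J2  (J3 effort already set via bond 2)
#4 stroke at I1  (J2 needs exactly one f-in)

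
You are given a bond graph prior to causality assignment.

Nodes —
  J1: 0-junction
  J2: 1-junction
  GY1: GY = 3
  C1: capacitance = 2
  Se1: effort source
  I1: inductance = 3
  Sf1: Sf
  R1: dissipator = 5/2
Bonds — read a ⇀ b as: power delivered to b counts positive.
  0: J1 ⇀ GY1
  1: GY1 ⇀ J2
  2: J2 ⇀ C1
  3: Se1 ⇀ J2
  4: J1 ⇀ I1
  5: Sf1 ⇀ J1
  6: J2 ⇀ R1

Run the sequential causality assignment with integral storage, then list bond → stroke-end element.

β0 stroke→J1
β1 stroke→J2
β2 stroke→J2
β3 stroke→J2
β4 stroke→I1
β5 stroke→Sf1
β6 stroke→R1

β3 |J2  (Se1 fixes effort; stroke away)
β5 |Sf1  (Sf1: flow source, stroke at near end)
β2 |J2  (prefer integral on C1)
β4 |I1  (I1 outputs flow p/I1)
β0 |J1  (only one effort-in slot at J1)
β1 |J2  (through GY1, causality inverts; strokes same side of GY1)
β6 |R1  (J2 needs exactly one f-in)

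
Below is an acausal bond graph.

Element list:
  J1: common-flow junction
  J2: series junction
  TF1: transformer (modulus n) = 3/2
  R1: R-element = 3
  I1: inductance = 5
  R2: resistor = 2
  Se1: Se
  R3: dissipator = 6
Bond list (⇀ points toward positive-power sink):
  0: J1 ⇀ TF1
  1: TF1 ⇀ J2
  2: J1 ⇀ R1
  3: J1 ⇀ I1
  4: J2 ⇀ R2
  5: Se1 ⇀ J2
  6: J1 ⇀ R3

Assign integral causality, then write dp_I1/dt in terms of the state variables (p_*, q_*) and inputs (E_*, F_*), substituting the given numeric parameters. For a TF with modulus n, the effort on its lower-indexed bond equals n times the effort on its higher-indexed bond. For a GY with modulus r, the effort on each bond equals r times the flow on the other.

dp_I1/dt = 3*E_Se1/2 - 27*p_I1/10

β5 stroke→J2  (source Se1 imposes e)
β3 stroke→I1  (I1 integral (f out))
β0 stroke→J1  (common-f at J1 fixed by 3)
β2 stroke→J1  (J1 flow already set via bond 3)
β6 stroke→J1  (J1: bond 3 brought flow, rest push out)
β1 stroke→TF1  (through TF1, causality passes straight; one stroke at TF1)
β4 stroke→J2  (1-jn J2 has f-setter on 1)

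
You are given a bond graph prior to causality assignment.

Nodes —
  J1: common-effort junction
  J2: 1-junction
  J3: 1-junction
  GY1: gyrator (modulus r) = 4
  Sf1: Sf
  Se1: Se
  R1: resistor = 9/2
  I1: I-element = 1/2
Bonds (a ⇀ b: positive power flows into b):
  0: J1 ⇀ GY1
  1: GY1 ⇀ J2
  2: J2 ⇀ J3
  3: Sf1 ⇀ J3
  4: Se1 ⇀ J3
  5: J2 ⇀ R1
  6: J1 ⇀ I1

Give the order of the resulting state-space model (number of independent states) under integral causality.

bond 3 stroke at Sf1  (Sf1: flow source, stroke at near end)
bond 4 stroke at J3  (Se1: effort source, stroke at far end)
bond 2 stroke at J3  (J3 flow already set via bond 3)
bond 1 stroke at J2  (J2: bond 2 brought flow, rest push out)
bond 5 stroke at J2  (1-jn J2 has f-setter on 2)
bond 0 stroke at J1  (GY1 both-in/both-out from 1)
bond 6 stroke at I1  (0-jn J1 has e-setter on 0)

1  (I1 all integral)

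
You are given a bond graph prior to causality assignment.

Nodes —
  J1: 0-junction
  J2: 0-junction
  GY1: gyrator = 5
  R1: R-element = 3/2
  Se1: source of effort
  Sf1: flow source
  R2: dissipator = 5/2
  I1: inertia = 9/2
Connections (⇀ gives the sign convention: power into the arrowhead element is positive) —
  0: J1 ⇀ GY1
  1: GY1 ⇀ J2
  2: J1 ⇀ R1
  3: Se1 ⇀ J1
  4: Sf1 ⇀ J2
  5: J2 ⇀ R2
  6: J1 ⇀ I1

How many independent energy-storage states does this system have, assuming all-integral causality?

1  (I1 all integral)

#3 stroke→J1  (source Se1 imposes e)
#4 stroke→Sf1  (source Sf1 imposes f)
#0 stroke→GY1  (J1: bond 3 brought effort, rest push out)
#2 stroke→R1  (common-e at J1 fixed by 3)
#6 stroke→I1  (0-jn J1 has e-setter on 3)
#1 stroke→GY1  (GY GY1: same side as bond 0)
#5 stroke→J2  (J2: last free bond brings effort in)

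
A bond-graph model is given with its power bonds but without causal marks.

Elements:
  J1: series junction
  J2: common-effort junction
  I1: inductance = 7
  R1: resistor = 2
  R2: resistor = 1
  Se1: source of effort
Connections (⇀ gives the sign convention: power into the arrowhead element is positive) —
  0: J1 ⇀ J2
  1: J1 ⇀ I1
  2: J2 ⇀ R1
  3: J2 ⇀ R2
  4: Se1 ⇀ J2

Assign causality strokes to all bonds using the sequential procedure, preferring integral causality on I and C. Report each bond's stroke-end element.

bond 4 |J2  (Se1 (Se) sets effort on bond)
bond 0 |J1  (0-jn J2 has e-setter on 4)
bond 2 |R1  (J2 effort already set via bond 4)
bond 3 |R2  (0-jn J2 has e-setter on 4)
bond 1 |I1  (only one flow-in slot at J1)

β0 stroke→J1
β1 stroke→I1
β2 stroke→R1
β3 stroke→R2
β4 stroke→J2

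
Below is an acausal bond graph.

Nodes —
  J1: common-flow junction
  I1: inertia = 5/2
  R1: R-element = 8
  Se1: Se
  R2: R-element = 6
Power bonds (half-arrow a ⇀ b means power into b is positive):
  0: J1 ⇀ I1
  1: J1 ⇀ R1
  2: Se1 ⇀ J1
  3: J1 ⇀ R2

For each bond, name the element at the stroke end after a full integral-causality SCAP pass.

β2 stroke at J1  (Se1 (Se) sets effort on bond)
β0 stroke at I1  (prefer integral on I1)
β1 stroke at J1  (common-f at J1 fixed by 0)
β3 stroke at J1  (J1: bond 0 brought flow, rest push out)

b0 →I1
b1 →J1
b2 →J1
b3 →J1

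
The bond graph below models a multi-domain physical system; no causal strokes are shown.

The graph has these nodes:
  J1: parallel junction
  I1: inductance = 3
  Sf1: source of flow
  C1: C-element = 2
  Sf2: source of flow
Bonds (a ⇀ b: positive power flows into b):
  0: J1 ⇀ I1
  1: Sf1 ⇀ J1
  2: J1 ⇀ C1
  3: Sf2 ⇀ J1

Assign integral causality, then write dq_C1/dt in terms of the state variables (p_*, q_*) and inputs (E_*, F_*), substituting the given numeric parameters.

#1 |Sf1  (source Sf1 imposes f)
#3 |Sf2  (Sf2 (Sf) sets flow on bond)
#0 |I1  (I1: I, integral causality)
#2 |J1  (only one effort-in slot at J1)

dq_C1/dt = F_Sf1 + F_Sf2 - p_I1/3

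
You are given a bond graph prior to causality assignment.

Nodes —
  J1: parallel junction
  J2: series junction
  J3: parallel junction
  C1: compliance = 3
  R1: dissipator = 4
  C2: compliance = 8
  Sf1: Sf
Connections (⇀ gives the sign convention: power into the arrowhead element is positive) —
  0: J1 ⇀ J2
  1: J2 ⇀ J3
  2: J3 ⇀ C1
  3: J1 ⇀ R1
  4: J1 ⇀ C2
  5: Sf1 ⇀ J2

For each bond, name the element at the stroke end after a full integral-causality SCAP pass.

b0 |J2
b1 |J2
b2 |J3
b3 |R1
b4 |J1
b5 |Sf1

bond 5 stroke at Sf1  (Sf1: flow source, stroke at near end)
bond 0 stroke at J2  (1-jn J2 has f-setter on 5)
bond 1 stroke at J2  (J2 flow already set via bond 5)
bond 2 stroke at J3  (closing 0-jn rule on J3)
bond 4 stroke at J1  (C2: C, integral causality)
bond 3 stroke at R1  (J1 effort already set via bond 4)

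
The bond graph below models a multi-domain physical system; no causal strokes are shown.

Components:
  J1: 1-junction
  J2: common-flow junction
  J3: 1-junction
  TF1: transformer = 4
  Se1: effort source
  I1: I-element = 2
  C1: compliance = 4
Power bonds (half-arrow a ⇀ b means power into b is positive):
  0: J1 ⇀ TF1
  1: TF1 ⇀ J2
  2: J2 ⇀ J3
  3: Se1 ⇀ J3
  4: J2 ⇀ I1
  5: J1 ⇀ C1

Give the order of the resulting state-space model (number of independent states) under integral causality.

#3 stroke→J3  (Se1: effort source, stroke at far end)
#2 stroke→J2  (closing 1-jn rule on J3)
#4 stroke→I1  (I1: I, integral causality)
#1 stroke→J2  (common-f at J2 fixed by 4)
#0 stroke→TF1  (through TF1, causality passes straight; one stroke at TF1)
#5 stroke→J1  (1-jn J1 has f-setter on 0)

2  (C1, I1 all integral)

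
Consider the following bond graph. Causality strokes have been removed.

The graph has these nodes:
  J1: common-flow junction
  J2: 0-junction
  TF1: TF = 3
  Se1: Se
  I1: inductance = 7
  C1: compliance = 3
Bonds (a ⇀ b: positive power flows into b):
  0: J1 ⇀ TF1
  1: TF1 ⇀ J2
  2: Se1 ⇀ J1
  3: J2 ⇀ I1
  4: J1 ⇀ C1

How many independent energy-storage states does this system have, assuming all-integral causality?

bond 2 stroke→J1  (source Se1 imposes e)
bond 3 stroke→I1  (I1 integral (f out))
bond 1 stroke→J2  (only one effort-in slot at J2)
bond 0 stroke→TF1  (TF1: transformer flips bond 1)
bond 4 stroke→J1  (J1 flow already set via bond 0)

2  (C1, I1 all integral)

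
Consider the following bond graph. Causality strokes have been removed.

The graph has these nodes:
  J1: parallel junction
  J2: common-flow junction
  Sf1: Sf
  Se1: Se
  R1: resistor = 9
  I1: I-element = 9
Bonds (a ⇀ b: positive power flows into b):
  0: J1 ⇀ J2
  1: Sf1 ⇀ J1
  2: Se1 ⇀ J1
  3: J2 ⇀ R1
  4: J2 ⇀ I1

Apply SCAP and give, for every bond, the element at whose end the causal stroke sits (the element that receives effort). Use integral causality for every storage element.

β0 stroke→J2
β1 stroke→Sf1
β2 stroke→J1
β3 stroke→J2
β4 stroke→I1

bond 1 |Sf1  (Sf1 (Sf) sets flow on bond)
bond 2 |J1  (Se1: effort source, stroke at far end)
bond 0 |J2  (J1: bond 2 brought effort, rest push out)
bond 4 |I1  (I1 integral (f out))
bond 3 |J2  (J2: bond 4 brought flow, rest push out)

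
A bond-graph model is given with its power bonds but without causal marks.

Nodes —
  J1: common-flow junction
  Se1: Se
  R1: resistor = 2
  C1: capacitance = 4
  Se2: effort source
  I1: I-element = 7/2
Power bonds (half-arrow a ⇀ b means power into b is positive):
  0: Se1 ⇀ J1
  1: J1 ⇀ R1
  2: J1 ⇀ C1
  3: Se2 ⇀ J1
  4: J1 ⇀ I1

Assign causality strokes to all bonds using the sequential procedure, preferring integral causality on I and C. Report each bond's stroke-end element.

β0 stroke at J1  (Se1: effort source, stroke at far end)
β3 stroke at J1  (source Se2 imposes e)
β2 stroke at J1  (C1 integral (e out))
β4 stroke at I1  (I1: I, integral causality)
β1 stroke at J1  (J1 flow already set via bond 4)

b0 stroke→J1
b1 stroke→J1
b2 stroke→J1
b3 stroke→J1
b4 stroke→I1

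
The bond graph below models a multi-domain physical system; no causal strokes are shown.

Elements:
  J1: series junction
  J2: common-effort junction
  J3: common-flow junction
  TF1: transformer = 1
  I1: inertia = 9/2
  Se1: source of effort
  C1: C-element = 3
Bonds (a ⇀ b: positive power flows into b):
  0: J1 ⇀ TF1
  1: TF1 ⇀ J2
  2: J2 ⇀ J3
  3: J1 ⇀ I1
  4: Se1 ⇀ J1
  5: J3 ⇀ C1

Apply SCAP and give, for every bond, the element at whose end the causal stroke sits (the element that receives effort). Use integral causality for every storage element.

b0 →J1
b1 →TF1
b2 →J2
b3 →I1
b4 →J1
b5 →J3

bond 4 |J1  (Se1 (Se) sets effort on bond)
bond 3 |I1  (I1 integral (f out))
bond 0 |J1  (J1 flow already set via bond 3)
bond 1 |TF1  (TF TF1: opposite of bond 0)
bond 2 |J2  (only one effort-in slot at J2)
bond 5 |J3  (J3: bond 2 brought flow, rest push out)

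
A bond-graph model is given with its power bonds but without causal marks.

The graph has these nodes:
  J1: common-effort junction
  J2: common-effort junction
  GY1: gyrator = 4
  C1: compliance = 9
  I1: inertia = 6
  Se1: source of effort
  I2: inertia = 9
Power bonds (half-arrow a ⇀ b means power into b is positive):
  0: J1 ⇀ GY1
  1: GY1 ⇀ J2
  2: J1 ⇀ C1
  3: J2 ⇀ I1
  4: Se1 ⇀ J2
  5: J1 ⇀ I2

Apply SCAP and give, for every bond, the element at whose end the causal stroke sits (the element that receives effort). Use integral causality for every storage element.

b0 →GY1
b1 →GY1
b2 →J1
b3 →I1
b4 →J2
b5 →I2

bond 4 stroke at J2  (Se1 (Se) sets effort on bond)
bond 1 stroke at GY1  (J2: bond 4 brought effort, rest push out)
bond 3 stroke at I1  (common-e at J2 fixed by 4)
bond 0 stroke at GY1  (GY1 both-in/both-out from 1)
bond 2 stroke at J1  (C1 integral (e out))
bond 5 stroke at I2  (J1 effort already set via bond 2)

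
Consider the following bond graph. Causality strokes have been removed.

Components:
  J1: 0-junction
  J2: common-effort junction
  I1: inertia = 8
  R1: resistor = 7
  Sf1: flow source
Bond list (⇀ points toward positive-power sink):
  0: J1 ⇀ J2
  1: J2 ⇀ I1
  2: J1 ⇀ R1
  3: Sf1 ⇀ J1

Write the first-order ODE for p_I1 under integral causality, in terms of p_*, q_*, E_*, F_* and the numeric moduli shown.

bond 3 stroke→Sf1  (Sf1: flow source, stroke at near end)
bond 1 stroke→I1  (prefer integral on I1)
bond 0 stroke→J2  (J2 needs exactly one e-in)
bond 2 stroke→J1  (J1: last free bond brings effort in)

dp_I1/dt = 7*F_Sf1 - 7*p_I1/8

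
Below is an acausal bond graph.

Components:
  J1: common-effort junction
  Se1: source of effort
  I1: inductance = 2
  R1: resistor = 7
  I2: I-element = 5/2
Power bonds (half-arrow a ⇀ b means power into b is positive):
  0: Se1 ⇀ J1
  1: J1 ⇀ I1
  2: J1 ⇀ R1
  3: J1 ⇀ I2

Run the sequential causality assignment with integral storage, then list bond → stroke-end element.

β0 stroke→J1  (source Se1 imposes e)
β1 stroke→I1  (common-e at J1 fixed by 0)
β2 stroke→R1  (J1 effort already set via bond 0)
β3 stroke→I2  (common-e at J1 fixed by 0)

bond 0 |J1
bond 1 |I1
bond 2 |R1
bond 3 |I2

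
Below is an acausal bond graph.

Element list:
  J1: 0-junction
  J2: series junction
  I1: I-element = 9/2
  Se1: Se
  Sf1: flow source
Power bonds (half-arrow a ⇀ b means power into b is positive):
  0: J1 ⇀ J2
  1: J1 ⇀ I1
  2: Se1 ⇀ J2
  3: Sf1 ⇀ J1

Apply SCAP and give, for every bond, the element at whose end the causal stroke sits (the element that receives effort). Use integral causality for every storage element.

#0 stroke at J1
#1 stroke at I1
#2 stroke at J2
#3 stroke at Sf1

b2 |J2  (Se1 fixes effort; stroke away)
b3 |Sf1  (Sf1 (Sf) sets flow on bond)
b0 |J1  (closing 1-jn rule on J2)
b1 |I1  (0-jn J1 has e-setter on 0)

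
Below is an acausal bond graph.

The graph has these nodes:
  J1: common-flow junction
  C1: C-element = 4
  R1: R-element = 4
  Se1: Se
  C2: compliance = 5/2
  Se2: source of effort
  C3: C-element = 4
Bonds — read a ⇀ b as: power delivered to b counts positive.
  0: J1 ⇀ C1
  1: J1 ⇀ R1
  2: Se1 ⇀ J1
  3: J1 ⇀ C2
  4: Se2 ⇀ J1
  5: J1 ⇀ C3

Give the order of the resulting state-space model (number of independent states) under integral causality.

3  (C1, C2, C3 all integral)

bond 2 →J1  (Se1 fixes effort; stroke away)
bond 4 →J1  (Se2 (Se) sets effort on bond)
bond 0 →J1  (C1 outputs effort q/C1)
bond 3 →J1  (C2 integral (e out))
bond 5 →J1  (prefer integral on C3)
bond 1 →R1  (J1 needs exactly one f-in)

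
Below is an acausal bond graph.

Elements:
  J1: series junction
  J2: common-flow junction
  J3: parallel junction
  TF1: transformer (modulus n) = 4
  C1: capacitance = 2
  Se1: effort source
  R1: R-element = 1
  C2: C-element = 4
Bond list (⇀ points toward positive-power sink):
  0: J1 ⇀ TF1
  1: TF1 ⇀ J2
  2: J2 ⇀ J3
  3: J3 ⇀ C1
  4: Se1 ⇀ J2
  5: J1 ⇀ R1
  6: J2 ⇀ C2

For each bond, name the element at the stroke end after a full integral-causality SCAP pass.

#4 stroke at J2  (Se1 (Se) sets effort on bond)
#3 stroke at J3  (C1: C, integral causality)
#2 stroke at J2  (0-jn J3 has e-setter on 3)
#6 stroke at J2  (C2: C, integral causality)
#1 stroke at TF1  (J2 needs exactly one f-in)
#0 stroke at J1  (through TF1, causality passes straight; one stroke at TF1)
#5 stroke at R1  (J1: last free bond brings flow in)

β0 stroke→J1
β1 stroke→TF1
β2 stroke→J2
β3 stroke→J3
β4 stroke→J2
β5 stroke→R1
β6 stroke→J2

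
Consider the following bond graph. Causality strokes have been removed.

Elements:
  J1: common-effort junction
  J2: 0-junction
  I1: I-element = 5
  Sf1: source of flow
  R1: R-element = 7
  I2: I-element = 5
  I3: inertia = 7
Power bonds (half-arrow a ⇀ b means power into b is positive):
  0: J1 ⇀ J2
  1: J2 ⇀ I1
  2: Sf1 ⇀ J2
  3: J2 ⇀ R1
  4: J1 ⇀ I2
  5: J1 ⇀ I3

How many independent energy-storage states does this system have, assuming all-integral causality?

3  (I1, I2, I3 all integral)

bond 2 stroke→Sf1  (source Sf1 imposes f)
bond 1 stroke→I1  (I1: I, integral causality)
bond 4 stroke→I2  (I2 integral (f out))
bond 5 stroke→I3  (I3: I, integral causality)
bond 0 stroke→J1  (J1: last free bond brings effort in)
bond 3 stroke→J2  (J2 needs exactly one e-in)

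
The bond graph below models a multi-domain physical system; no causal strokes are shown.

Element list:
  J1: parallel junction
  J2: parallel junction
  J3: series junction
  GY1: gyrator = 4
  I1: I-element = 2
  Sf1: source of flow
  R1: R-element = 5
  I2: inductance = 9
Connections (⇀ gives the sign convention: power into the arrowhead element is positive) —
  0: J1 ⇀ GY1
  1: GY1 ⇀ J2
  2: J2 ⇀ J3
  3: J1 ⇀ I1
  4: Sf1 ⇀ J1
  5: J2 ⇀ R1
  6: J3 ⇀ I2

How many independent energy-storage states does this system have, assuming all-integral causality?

β4 stroke→Sf1  (Sf1: flow source, stroke at near end)
β3 stroke→I1  (prefer integral on I1)
β0 stroke→J1  (only one effort-in slot at J1)
β1 stroke→J2  (GY GY1: same side as bond 0)
β2 stroke→J3  (0-jn J2 has e-setter on 1)
β5 stroke→R1  (0-jn J2 has e-setter on 1)
β6 stroke→I2  (J3: last free bond brings flow in)

2  (I1, I2 all integral)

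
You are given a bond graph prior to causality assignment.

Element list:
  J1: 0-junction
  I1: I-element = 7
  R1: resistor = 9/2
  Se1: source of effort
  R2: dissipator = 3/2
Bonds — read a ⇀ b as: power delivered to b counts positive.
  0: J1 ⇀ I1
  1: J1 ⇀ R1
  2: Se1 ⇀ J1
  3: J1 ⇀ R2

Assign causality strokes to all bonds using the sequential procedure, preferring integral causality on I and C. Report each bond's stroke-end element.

β0 |I1
β1 |R1
β2 |J1
β3 |R2

β2 stroke→J1  (Se1 (Se) sets effort on bond)
β0 stroke→I1  (common-e at J1 fixed by 2)
β1 stroke→R1  (common-e at J1 fixed by 2)
β3 stroke→R2  (common-e at J1 fixed by 2)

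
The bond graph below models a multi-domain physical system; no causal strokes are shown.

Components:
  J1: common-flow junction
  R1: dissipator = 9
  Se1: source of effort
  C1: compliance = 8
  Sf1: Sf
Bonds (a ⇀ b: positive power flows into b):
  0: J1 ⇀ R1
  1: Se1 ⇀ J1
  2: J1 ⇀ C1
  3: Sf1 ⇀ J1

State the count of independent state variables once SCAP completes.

β1 →J1  (Se1 fixes effort; stroke away)
β3 →Sf1  (source Sf1 imposes f)
β0 →J1  (J1: bond 3 brought flow, rest push out)
β2 →J1  (common-f at J1 fixed by 3)

1  (C1 all integral)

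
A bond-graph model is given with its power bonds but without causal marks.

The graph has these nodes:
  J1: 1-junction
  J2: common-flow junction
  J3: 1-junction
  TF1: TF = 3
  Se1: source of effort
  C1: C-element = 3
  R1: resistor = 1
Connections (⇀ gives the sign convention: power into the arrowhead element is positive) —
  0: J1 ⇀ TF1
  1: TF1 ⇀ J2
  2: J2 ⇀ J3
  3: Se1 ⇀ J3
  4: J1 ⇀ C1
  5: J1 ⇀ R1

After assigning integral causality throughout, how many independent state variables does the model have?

1  (C1 all integral)

#3 |J3  (source Se1 imposes e)
#2 |J2  (only one flow-in slot at J3)
#1 |TF1  (J2: last free bond brings flow in)
#0 |J1  (TF1 one-in-one-out from 1)
#4 |J1  (C1 integral (e out))
#5 |R1  (J1 needs exactly one f-in)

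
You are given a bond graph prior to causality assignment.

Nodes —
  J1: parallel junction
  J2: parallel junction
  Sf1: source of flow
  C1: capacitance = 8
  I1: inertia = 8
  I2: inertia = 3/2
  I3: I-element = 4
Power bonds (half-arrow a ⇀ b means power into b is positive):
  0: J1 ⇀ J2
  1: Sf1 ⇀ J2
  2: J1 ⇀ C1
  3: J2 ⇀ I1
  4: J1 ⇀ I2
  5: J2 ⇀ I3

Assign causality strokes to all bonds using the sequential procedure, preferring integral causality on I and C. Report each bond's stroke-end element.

bond 0 stroke at J2
bond 1 stroke at Sf1
bond 2 stroke at J1
bond 3 stroke at I1
bond 4 stroke at I2
bond 5 stroke at I3

bond 1 stroke at Sf1  (Sf1: flow source, stroke at near end)
bond 2 stroke at J1  (prefer integral on C1)
bond 0 stroke at J2  (J1: bond 2 brought effort, rest push out)
bond 4 stroke at I2  (J1: bond 2 brought effort, rest push out)
bond 3 stroke at I1  (J2 effort already set via bond 0)
bond 5 stroke at I3  (common-e at J2 fixed by 0)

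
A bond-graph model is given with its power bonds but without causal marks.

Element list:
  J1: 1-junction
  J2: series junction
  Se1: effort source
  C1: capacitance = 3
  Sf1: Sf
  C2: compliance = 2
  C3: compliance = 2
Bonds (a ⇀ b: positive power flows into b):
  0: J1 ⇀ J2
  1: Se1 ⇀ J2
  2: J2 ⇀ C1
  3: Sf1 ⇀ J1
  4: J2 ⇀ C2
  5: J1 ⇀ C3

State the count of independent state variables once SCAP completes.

3  (C1, C2, C3 all integral)

bond 1 stroke at J2  (Se1 (Se) sets effort on bond)
bond 3 stroke at Sf1  (Sf1: flow source, stroke at near end)
bond 0 stroke at J1  (1-jn J1 has f-setter on 3)
bond 5 stroke at J1  (J1: bond 3 brought flow, rest push out)
bond 2 stroke at J2  (1-jn J2 has f-setter on 0)
bond 4 stroke at J2  (J2 flow already set via bond 0)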